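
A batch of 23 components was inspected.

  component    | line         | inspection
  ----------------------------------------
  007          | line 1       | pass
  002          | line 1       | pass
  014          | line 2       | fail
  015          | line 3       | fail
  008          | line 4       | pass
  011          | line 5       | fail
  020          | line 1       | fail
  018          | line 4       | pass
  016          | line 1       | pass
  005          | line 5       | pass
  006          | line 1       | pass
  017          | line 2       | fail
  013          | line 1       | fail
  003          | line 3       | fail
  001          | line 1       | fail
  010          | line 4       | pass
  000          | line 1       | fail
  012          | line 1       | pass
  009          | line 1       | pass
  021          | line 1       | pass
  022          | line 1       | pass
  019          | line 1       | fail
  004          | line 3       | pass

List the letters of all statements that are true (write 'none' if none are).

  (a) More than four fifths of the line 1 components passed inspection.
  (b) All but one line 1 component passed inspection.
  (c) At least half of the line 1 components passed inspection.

(c)

|A| = 13, |A ∩ B| = 8, |A ∖ B| = 5.
(a) |A ∩ B| / |A| > 4/5: fails.
(b) |A ∖ B| = 1: fails.
(c) |A ∩ B| ≥ |A ∖ B|: holds.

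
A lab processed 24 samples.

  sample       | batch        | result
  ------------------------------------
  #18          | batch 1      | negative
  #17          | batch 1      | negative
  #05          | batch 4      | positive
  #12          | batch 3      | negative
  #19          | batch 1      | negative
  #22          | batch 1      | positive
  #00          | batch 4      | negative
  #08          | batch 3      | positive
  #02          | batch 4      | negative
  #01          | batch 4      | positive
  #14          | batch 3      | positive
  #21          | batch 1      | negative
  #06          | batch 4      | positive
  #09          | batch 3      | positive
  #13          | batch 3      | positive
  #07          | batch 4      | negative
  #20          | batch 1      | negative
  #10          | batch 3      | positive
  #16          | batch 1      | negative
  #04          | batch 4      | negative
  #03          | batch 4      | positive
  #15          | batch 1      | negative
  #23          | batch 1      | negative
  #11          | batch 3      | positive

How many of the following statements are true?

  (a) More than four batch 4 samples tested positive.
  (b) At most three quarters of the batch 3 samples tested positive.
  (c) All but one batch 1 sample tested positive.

(a) batch 4: |A| = 8, |A ∩ B| = 4; needs |A ∩ B| > 4 — false.
(b) batch 3: |A| = 7, |A ∩ B| = 6; needs |A ∩ B| / |A| ≤ 3/4 — false.
(c) batch 1: |A| = 9, |A ∩ B| = 1; needs |A ∖ B| = 1 — false.

0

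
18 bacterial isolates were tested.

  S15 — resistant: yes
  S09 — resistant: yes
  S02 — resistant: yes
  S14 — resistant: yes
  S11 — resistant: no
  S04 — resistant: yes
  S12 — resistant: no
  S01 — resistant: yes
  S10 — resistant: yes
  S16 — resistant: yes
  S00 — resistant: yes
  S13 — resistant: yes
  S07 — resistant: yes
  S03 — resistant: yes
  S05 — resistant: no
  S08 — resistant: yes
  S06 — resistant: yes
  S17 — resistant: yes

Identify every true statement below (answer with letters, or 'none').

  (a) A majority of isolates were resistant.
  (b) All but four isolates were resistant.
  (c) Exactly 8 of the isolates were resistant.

|A| = 18, |A ∩ B| = 15, |A ∖ B| = 3.
(a) |A ∩ B| > |A ∖ B|: holds.
(b) |A ∖ B| = 4: fails.
(c) |A ∩ B| = 8: fails.

(a)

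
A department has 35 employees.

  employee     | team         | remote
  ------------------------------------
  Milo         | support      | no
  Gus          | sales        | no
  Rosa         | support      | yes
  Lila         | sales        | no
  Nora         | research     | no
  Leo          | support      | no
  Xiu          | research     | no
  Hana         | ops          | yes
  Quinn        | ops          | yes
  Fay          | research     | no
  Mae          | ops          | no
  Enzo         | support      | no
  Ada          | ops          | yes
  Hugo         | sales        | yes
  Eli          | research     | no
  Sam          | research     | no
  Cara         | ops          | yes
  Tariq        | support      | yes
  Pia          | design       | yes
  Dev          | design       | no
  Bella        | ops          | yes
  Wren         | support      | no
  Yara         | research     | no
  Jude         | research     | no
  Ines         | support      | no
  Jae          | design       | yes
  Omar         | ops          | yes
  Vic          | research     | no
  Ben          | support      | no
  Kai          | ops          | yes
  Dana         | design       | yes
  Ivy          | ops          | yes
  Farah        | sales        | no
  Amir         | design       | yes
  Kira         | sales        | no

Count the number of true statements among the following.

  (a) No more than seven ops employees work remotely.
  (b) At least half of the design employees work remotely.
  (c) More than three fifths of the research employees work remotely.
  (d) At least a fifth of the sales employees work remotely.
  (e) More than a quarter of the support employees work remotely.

(a) ops: |A| = 9, |A ∩ B| = 8; needs |A ∩ B| ≤ 7 — false.
(b) design: |A| = 5, |A ∩ B| = 4; needs |A ∩ B| ≥ |A ∖ B| — true.
(c) research: |A| = 8, |A ∩ B| = 0; needs |A ∩ B| / |A| > 3/5 — false.
(d) sales: |A| = 5, |A ∩ B| = 1; needs |A ∩ B| / |A| ≥ 1/5 — true.
(e) support: |A| = 8, |A ∩ B| = 2; needs |A ∩ B| / |A| > 1/4 — false.

2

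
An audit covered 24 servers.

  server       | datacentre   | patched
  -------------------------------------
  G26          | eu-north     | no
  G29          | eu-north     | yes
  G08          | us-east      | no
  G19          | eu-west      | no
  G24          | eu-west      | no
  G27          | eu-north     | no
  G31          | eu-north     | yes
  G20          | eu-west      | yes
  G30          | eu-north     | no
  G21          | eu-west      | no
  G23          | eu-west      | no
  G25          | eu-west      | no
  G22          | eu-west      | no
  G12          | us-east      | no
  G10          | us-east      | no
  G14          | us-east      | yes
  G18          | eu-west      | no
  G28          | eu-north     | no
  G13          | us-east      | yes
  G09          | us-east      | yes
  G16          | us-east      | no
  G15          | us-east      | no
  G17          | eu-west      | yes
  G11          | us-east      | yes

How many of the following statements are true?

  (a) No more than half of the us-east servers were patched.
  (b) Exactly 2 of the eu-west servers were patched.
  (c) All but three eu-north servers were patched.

(a) us-east: |A| = 9, |A ∩ B| = 4; needs |A ∩ B| ≤ |A ∖ B| — true.
(b) eu-west: |A| = 9, |A ∩ B| = 2; needs |A ∩ B| = 2 — true.
(c) eu-north: |A| = 6, |A ∩ B| = 2; needs |A ∖ B| = 3 — false.

2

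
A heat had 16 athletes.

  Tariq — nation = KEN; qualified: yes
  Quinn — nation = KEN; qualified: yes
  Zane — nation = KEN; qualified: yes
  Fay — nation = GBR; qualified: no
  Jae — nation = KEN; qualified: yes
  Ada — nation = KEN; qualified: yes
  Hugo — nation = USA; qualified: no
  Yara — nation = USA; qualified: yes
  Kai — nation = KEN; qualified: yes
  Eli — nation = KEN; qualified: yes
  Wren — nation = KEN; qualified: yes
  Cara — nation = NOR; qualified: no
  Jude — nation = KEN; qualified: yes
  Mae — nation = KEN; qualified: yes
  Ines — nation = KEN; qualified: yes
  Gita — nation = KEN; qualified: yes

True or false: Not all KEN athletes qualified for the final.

'Not all KEN athletes qualified for the final' holds iff A ⊄ B (|A ∖ B| ≥ 1).
A (the restrictor) = {Tariq, Quinn, Zane, Jae, Ada, Kai, Eli, Wren, Jude, Mae, Ines, Gita}, |A| = 12.
A ∖ B = {}, so |A ∖ B| = 0.
So the statement is false.

False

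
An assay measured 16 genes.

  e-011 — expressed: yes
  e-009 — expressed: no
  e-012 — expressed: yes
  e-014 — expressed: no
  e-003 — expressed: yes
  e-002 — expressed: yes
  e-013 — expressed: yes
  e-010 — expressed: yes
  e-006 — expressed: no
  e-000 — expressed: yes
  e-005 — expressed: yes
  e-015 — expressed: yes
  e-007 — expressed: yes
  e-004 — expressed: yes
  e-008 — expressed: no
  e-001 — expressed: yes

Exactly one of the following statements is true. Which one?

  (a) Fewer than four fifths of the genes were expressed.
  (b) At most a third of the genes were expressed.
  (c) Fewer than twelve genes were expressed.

|A| = 16, |A ∩ B| = 12, |A ∖ B| = 4.
(a) requires |A ∩ B| / |A| < 4/5: true.
(b) requires |A ∩ B| / |A| ≤ 1/3: false.
(c) requires |A ∩ B| < 12: false.

(a)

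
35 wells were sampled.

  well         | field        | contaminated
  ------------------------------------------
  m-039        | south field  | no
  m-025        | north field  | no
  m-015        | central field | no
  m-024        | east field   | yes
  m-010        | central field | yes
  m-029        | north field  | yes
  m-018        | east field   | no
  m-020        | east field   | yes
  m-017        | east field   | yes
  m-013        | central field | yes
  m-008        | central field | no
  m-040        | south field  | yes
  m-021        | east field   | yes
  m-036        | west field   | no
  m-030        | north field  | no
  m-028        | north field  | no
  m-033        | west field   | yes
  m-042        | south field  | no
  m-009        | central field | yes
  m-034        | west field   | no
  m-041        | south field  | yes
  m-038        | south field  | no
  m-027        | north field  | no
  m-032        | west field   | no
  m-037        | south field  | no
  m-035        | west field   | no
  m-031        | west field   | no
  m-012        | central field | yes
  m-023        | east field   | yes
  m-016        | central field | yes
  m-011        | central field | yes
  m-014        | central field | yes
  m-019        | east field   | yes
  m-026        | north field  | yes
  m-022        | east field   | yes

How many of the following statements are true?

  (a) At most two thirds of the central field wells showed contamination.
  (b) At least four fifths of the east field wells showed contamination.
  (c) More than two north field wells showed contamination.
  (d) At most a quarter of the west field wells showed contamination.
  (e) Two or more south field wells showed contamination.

(a) central field: |A| = 9, |A ∩ B| = 7; needs |A ∩ B| / |A| ≤ 2/3 — false.
(b) east field: |A| = 8, |A ∩ B| = 7; needs |A ∩ B| / |A| ≥ 4/5 — true.
(c) north field: |A| = 6, |A ∩ B| = 2; needs |A ∩ B| > 2 — false.
(d) west field: |A| = 6, |A ∩ B| = 1; needs |A ∩ B| / |A| ≤ 1/4 — true.
(e) south field: |A| = 6, |A ∩ B| = 2; needs |A ∩ B| ≥ 2 — true.

3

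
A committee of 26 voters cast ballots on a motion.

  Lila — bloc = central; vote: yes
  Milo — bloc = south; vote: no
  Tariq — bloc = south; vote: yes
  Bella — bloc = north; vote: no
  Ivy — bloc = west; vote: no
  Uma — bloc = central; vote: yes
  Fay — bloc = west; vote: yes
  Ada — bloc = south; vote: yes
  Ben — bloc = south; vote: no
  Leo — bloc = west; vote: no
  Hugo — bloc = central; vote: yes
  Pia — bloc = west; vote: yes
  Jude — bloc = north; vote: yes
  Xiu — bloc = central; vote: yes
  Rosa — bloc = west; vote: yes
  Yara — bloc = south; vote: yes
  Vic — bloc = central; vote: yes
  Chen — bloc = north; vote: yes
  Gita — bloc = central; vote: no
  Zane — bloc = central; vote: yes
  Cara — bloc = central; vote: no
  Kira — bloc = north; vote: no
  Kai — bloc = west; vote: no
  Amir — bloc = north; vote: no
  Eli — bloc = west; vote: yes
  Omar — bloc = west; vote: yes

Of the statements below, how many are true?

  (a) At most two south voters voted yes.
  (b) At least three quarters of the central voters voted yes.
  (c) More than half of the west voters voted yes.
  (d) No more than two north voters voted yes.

(a) south: |A| = 5, |A ∩ B| = 3; needs |A ∩ B| ≤ 2 — false.
(b) central: |A| = 8, |A ∩ B| = 6; needs |A ∩ B| / |A| ≥ 3/4 — true.
(c) west: |A| = 8, |A ∩ B| = 5; needs |A ∩ B| > |A ∖ B| — true.
(d) north: |A| = 5, |A ∩ B| = 2; needs |A ∩ B| ≤ 2 — true.

3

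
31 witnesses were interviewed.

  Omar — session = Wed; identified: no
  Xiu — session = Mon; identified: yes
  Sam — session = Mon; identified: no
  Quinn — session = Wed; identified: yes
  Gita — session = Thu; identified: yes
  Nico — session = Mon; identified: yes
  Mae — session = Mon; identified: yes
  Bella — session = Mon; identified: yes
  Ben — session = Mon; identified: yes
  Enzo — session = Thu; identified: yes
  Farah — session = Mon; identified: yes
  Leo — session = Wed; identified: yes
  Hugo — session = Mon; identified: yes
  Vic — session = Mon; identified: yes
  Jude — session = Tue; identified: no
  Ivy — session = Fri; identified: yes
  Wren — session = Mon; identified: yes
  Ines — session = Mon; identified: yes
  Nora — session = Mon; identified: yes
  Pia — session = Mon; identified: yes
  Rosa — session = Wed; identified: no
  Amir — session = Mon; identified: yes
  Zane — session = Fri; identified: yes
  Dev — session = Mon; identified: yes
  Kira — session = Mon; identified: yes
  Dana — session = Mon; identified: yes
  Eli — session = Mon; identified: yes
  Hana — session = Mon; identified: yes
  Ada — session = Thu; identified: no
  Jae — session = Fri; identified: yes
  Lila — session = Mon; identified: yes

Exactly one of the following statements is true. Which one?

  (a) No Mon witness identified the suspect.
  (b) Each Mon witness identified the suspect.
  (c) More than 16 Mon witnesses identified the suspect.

(c)

|A| = 20, |A ∩ B| = 19, |A ∖ B| = 1.
(a) requires A ∩ B = ∅ (|A ∩ B| = 0): false.
(b) requires A ⊆ B, i.e. every element of A is in B (|A ∖ B| = 0): false.
(c) requires |A ∩ B| > 16: true.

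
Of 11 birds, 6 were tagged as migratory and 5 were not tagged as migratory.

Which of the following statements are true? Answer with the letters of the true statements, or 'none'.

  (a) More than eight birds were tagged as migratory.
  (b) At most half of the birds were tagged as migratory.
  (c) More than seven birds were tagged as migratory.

none

|A| = 11, |A ∩ B| = 6, |A ∖ B| = 5.
(a) |A ∩ B| > 8: fails.
(b) |A ∩ B| ≤ |A ∖ B|: fails.
(c) |A ∩ B| > 7: fails.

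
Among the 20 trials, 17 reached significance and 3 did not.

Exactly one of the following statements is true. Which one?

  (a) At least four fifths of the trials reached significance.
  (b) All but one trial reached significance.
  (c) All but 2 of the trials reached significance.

|A| = 20, |A ∩ B| = 17, |A ∖ B| = 3.
(a) requires |A ∩ B| / |A| ≥ 4/5: true.
(b) requires |A ∖ B| = 1: false.
(c) requires |A ∖ B| = 2: false.

(a)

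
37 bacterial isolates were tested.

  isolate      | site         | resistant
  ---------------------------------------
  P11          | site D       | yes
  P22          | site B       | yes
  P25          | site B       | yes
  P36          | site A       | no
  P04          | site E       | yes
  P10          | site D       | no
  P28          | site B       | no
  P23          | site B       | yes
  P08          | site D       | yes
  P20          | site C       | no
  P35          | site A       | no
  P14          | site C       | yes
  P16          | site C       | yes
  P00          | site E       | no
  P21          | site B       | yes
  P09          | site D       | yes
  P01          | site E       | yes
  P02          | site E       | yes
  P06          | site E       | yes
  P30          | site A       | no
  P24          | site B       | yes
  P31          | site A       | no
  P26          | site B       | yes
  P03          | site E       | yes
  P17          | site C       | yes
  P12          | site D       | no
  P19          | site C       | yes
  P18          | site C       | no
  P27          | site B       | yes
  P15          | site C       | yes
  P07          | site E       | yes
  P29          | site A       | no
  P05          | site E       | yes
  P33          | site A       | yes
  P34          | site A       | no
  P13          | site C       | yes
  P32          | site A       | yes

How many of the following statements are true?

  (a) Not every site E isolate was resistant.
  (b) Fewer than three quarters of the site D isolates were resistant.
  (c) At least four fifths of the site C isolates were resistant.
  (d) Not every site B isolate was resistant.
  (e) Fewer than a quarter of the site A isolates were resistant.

3

(a) site E: |A| = 8, |A ∩ B| = 7; needs A ⊄ B (|A ∖ B| ≥ 1) — true.
(b) site D: |A| = 5, |A ∩ B| = 3; needs |A ∩ B| / |A| < 3/4 — true.
(c) site C: |A| = 8, |A ∩ B| = 6; needs |A ∩ B| / |A| ≥ 4/5 — false.
(d) site B: |A| = 8, |A ∩ B| = 7; needs A ⊄ B (|A ∖ B| ≥ 1) — true.
(e) site A: |A| = 8, |A ∩ B| = 2; needs |A ∩ B| / |A| < 1/4 — false.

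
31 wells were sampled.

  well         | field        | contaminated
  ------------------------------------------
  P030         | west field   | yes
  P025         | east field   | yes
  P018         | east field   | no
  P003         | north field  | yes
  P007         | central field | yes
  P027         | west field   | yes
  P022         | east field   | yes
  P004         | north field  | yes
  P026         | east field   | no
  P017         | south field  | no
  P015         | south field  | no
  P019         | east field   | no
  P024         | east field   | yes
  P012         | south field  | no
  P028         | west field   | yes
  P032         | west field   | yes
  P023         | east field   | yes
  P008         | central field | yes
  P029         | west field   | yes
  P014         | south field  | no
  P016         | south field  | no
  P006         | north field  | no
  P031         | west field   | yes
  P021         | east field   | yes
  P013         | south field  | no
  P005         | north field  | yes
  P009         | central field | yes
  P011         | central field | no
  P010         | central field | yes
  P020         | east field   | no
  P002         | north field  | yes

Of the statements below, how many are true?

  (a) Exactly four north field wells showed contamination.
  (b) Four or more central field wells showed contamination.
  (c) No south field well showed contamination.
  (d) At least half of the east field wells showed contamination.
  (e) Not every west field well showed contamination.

4

(a) north field: |A| = 5, |A ∩ B| = 4; needs |A ∩ B| = 4 — true.
(b) central field: |A| = 5, |A ∩ B| = 4; needs |A ∩ B| ≥ 4 — true.
(c) south field: |A| = 6, |A ∩ B| = 0; needs A ∩ B = ∅ (|A ∩ B| = 0) — true.
(d) east field: |A| = 9, |A ∩ B| = 5; needs |A ∩ B| ≥ |A ∖ B| — true.
(e) west field: |A| = 6, |A ∩ B| = 6; needs A ⊄ B (|A ∖ B| ≥ 1) — false.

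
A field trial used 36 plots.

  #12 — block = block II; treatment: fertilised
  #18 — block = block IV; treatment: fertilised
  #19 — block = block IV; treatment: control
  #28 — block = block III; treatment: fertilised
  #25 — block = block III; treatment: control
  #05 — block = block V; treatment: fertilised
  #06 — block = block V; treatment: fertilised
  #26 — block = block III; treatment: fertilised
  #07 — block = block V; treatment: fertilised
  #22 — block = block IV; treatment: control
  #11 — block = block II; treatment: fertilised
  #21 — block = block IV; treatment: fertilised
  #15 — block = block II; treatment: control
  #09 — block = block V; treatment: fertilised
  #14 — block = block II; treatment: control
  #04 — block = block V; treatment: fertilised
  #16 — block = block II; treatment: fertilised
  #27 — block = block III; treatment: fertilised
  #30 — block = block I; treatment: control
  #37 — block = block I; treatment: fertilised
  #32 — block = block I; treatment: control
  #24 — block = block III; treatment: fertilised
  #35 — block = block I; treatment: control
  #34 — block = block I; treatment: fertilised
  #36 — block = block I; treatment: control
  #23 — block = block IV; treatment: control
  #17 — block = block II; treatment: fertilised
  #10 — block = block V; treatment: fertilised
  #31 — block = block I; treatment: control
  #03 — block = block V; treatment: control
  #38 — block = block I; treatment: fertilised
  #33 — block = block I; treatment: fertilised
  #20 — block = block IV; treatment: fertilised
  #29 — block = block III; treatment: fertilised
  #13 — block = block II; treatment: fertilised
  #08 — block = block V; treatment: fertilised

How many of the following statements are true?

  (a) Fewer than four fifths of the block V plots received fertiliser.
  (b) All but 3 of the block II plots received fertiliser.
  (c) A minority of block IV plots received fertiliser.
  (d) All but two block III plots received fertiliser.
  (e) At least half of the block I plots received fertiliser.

(a) block V: |A| = 8, |A ∩ B| = 7; needs |A ∩ B| / |A| < 4/5 — false.
(b) block II: |A| = 7, |A ∩ B| = 5; needs |A ∖ B| = 3 — false.
(c) block IV: |A| = 6, |A ∩ B| = 3; needs |A ∩ B| < |A ∖ B| — false.
(d) block III: |A| = 6, |A ∩ B| = 5; needs |A ∖ B| = 2 — false.
(e) block I: |A| = 9, |A ∩ B| = 4; needs |A ∩ B| ≥ |A ∖ B| — false.

0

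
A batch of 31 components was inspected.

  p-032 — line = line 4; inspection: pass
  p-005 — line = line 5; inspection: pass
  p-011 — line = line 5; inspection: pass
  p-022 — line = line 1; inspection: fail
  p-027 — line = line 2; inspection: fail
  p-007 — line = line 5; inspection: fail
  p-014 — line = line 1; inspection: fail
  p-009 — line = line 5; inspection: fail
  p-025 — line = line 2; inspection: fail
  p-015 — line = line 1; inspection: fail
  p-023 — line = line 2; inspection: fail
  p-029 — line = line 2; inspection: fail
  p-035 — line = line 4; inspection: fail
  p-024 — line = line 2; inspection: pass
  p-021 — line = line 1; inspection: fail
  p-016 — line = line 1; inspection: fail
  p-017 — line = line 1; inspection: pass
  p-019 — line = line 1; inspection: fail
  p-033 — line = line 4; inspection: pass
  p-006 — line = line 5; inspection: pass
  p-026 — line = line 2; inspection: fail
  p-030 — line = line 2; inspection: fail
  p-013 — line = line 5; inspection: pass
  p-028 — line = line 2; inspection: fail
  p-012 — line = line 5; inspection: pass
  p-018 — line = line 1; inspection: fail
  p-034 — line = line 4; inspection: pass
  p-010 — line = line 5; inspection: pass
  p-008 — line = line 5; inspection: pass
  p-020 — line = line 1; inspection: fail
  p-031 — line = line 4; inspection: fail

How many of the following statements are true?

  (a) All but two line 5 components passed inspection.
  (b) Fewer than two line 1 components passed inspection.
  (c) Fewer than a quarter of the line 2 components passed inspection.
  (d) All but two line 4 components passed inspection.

4

(a) line 5: |A| = 9, |A ∩ B| = 7; needs |A ∖ B| = 2 — true.
(b) line 1: |A| = 9, |A ∩ B| = 1; needs |A ∩ B| < 2 — true.
(c) line 2: |A| = 8, |A ∩ B| = 1; needs |A ∩ B| / |A| < 1/4 — true.
(d) line 4: |A| = 5, |A ∩ B| = 3; needs |A ∖ B| = 2 — true.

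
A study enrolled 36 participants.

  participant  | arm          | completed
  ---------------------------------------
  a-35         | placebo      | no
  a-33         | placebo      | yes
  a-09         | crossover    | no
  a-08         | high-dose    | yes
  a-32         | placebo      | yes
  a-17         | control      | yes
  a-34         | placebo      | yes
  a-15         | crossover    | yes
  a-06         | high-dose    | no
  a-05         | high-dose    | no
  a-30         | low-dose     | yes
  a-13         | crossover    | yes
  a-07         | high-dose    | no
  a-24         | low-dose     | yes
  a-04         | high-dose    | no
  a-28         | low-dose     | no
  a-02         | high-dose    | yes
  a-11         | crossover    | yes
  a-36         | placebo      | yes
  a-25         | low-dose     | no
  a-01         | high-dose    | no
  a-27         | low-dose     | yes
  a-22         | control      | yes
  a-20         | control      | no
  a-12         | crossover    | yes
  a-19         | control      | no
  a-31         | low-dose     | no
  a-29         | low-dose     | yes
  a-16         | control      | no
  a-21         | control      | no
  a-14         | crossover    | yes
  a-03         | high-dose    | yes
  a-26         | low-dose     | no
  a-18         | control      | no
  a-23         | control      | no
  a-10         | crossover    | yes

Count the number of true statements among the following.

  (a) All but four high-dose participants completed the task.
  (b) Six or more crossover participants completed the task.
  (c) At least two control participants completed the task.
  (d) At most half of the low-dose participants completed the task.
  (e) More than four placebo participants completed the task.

(a) high-dose: |A| = 8, |A ∩ B| = 3; needs |A ∖ B| = 4 — false.
(b) crossover: |A| = 7, |A ∩ B| = 6; needs |A ∩ B| ≥ 6 — true.
(c) control: |A| = 8, |A ∩ B| = 2; needs |A ∩ B| ≥ 2 — true.
(d) low-dose: |A| = 8, |A ∩ B| = 4; needs |A ∩ B| ≤ |A ∖ B| — true.
(e) placebo: |A| = 5, |A ∩ B| = 4; needs |A ∩ B| > 4 — false.

3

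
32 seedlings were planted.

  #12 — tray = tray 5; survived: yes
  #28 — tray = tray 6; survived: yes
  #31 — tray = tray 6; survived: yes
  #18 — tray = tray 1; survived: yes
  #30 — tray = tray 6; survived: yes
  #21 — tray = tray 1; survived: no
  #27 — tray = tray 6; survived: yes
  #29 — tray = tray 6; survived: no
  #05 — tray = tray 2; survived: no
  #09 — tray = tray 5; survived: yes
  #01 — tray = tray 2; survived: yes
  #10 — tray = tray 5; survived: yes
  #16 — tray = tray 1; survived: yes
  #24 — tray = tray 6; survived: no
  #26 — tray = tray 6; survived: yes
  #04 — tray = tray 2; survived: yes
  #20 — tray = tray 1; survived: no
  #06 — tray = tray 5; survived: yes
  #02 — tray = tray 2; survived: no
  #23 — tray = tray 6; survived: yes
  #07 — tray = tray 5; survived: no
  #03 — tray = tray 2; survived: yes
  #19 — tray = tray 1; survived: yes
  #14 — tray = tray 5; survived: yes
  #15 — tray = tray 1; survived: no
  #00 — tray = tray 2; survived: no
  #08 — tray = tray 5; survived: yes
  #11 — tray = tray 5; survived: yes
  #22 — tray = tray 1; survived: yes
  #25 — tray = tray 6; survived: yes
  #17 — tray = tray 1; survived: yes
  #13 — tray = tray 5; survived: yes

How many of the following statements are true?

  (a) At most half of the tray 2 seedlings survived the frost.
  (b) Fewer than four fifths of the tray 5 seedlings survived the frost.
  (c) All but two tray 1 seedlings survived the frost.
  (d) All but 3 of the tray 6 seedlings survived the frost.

1

(a) tray 2: |A| = 6, |A ∩ B| = 3; needs |A ∩ B| ≤ |A ∖ B| — true.
(b) tray 5: |A| = 9, |A ∩ B| = 8; needs |A ∩ B| / |A| < 4/5 — false.
(c) tray 1: |A| = 8, |A ∩ B| = 5; needs |A ∖ B| = 2 — false.
(d) tray 6: |A| = 9, |A ∩ B| = 7; needs |A ∖ B| = 3 — false.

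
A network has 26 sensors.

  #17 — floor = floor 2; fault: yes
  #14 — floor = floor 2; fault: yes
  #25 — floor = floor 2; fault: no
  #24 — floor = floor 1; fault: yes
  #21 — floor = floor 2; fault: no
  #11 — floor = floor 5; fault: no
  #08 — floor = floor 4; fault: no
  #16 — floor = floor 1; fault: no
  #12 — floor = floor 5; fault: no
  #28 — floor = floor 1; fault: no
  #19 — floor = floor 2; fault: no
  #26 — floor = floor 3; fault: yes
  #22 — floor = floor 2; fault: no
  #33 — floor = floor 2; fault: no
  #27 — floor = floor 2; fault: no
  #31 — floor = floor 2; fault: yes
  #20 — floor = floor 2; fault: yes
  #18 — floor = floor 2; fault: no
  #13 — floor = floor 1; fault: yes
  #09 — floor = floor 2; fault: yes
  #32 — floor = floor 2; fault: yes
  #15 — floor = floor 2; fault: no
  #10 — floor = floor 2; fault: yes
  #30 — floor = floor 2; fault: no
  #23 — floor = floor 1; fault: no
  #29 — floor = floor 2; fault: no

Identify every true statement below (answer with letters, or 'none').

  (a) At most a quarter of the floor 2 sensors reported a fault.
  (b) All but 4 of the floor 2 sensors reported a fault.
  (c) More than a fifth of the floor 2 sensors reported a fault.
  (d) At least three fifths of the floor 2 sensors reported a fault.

(c)

|A| = 17, |A ∩ B| = 7, |A ∖ B| = 10.
(a) |A ∩ B| / |A| ≤ 1/4: fails.
(b) |A ∖ B| = 4: fails.
(c) |A ∩ B| / |A| > 1/5: holds.
(d) |A ∩ B| / |A| ≥ 3/5: fails.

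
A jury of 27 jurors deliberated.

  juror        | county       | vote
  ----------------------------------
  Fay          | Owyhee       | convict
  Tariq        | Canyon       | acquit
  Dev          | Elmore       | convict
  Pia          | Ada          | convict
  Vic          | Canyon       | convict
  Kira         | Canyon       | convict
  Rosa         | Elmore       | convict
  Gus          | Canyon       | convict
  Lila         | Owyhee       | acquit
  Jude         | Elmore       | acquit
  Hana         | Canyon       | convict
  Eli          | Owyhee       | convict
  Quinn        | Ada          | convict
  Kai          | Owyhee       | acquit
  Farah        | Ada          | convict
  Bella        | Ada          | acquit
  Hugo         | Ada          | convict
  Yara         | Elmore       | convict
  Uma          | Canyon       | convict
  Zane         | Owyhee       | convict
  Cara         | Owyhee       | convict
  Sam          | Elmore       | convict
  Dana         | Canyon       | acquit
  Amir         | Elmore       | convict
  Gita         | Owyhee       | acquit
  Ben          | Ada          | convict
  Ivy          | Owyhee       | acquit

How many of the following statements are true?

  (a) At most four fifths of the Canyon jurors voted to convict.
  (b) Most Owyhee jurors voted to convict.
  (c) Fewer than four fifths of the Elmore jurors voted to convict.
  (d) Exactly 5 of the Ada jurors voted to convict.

2

(a) Canyon: |A| = 7, |A ∩ B| = 5; needs |A ∩ B| / |A| ≤ 4/5 — true.
(b) Owyhee: |A| = 8, |A ∩ B| = 4; needs |A ∩ B| > |A ∖ B| — false.
(c) Elmore: |A| = 6, |A ∩ B| = 5; needs |A ∩ B| / |A| < 4/5 — false.
(d) Ada: |A| = 6, |A ∩ B| = 5; needs |A ∩ B| = 5 — true.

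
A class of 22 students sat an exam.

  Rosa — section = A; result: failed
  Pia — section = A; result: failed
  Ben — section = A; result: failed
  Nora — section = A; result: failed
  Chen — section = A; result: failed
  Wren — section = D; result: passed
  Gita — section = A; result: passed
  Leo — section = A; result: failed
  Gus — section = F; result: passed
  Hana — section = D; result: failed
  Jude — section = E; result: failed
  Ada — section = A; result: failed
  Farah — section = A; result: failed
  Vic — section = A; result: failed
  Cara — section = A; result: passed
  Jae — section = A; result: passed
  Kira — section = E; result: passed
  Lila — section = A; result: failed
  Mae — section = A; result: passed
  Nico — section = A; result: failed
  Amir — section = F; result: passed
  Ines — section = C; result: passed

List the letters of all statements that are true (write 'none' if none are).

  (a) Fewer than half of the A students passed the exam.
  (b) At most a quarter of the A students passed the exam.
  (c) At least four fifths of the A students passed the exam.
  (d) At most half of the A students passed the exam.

(a), (d)

|A| = 15, |A ∩ B| = 4, |A ∖ B| = 11.
(a) |A ∩ B| < |A ∖ B|: holds.
(b) |A ∩ B| / |A| ≤ 1/4: fails.
(c) |A ∩ B| / |A| ≥ 4/5: fails.
(d) |A ∩ B| ≤ |A ∖ B|: holds.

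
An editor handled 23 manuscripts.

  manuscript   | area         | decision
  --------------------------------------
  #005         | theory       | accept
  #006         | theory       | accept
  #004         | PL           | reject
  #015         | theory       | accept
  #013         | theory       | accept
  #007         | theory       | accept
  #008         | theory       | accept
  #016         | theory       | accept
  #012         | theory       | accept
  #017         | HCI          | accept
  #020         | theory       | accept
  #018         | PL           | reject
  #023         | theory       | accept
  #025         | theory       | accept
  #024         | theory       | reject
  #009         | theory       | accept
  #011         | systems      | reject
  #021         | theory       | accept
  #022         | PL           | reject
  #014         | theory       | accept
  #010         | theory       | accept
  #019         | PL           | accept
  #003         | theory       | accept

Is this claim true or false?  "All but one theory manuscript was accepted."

Truth condition: |A ∖ B| = 1.
|A| = 17, |A ∩ B| = 16, |A ∖ B| = 1.
|A ∖ B| = 1, so the statement is true.

True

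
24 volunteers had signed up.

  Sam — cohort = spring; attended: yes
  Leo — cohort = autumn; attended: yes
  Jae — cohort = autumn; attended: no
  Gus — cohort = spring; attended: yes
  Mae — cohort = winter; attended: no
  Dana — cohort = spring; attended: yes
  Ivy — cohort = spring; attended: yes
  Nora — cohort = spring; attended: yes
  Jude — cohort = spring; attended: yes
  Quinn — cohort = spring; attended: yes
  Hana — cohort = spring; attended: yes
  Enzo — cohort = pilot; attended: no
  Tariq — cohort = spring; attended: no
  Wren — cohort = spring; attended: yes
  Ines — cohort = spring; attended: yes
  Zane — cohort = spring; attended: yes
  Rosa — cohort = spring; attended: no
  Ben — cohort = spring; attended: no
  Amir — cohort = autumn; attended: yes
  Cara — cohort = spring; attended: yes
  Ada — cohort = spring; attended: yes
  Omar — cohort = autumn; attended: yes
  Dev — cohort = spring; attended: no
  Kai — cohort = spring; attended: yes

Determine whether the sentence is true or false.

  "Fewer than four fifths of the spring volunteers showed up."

True

'Fewer than four fifths of the spring volunteers showed up' holds iff |A ∩ B| / |A| < 4/5.
|A| = 18, |A ∩ B| = 14, |A ∖ B| = 4.
|A ∩ B|/|A| = 14/18, so the statement is true.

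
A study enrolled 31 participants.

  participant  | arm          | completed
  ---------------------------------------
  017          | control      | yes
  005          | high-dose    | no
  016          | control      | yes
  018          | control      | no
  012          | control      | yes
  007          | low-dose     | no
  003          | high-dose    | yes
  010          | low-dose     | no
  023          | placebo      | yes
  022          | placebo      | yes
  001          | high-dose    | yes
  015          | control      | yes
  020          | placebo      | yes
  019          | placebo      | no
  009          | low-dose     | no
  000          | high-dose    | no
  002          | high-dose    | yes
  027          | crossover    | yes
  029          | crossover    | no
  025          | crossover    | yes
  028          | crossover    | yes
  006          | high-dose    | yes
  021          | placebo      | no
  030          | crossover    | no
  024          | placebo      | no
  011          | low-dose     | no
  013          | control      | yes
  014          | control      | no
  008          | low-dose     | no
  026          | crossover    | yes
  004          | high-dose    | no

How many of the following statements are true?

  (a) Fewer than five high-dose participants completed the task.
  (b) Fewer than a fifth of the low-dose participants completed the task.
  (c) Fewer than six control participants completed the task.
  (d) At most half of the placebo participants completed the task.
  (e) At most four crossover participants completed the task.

5

(a) high-dose: |A| = 7, |A ∩ B| = 4; needs |A ∩ B| < 5 — true.
(b) low-dose: |A| = 5, |A ∩ B| = 0; needs |A ∩ B| / |A| < 1/5 — true.
(c) control: |A| = 7, |A ∩ B| = 5; needs |A ∩ B| < 6 — true.
(d) placebo: |A| = 6, |A ∩ B| = 3; needs |A ∩ B| ≤ |A ∖ B| — true.
(e) crossover: |A| = 6, |A ∩ B| = 4; needs |A ∩ B| ≤ 4 — true.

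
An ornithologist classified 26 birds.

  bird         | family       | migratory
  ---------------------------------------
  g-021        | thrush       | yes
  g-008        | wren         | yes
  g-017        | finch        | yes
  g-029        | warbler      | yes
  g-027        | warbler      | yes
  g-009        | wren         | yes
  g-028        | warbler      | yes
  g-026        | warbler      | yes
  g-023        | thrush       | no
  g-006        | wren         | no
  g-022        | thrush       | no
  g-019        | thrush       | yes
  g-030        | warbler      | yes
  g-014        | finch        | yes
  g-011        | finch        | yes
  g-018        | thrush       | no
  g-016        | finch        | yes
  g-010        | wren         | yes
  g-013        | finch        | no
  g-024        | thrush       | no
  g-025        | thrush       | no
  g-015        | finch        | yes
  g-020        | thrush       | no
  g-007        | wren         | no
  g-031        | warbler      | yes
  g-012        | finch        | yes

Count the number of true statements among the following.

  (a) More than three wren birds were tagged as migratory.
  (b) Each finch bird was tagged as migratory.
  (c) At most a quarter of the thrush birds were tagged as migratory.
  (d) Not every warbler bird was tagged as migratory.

(a) wren: |A| = 5, |A ∩ B| = 3; needs |A ∩ B| > 3 — false.
(b) finch: |A| = 7, |A ∩ B| = 6; needs A ⊆ B, i.e. every element of A is in B (|A ∖ B| = 0) — false.
(c) thrush: |A| = 8, |A ∩ B| = 2; needs |A ∩ B| / |A| ≤ 1/4 — true.
(d) warbler: |A| = 6, |A ∩ B| = 6; needs A ⊄ B (|A ∖ B| ≥ 1) — false.

1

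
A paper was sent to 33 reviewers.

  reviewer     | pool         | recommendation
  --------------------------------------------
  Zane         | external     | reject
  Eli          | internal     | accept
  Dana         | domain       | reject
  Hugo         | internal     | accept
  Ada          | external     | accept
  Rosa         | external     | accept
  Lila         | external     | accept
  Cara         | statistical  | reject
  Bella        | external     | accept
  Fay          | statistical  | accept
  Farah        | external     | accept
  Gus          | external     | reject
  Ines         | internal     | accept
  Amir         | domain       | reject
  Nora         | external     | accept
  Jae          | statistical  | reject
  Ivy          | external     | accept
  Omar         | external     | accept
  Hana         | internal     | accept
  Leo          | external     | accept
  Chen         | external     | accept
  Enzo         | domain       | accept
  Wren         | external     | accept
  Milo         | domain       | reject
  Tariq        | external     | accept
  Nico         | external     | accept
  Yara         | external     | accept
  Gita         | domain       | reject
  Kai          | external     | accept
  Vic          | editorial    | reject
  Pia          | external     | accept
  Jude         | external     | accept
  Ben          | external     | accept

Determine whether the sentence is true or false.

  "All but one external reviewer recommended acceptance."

The determiner here denotes the relation: |A ∖ B| = 1.
|A| = 20, |A ∩ B| = 18, |A ∖ B| = 2.
|A ∖ B| = 2, so the statement is false.

False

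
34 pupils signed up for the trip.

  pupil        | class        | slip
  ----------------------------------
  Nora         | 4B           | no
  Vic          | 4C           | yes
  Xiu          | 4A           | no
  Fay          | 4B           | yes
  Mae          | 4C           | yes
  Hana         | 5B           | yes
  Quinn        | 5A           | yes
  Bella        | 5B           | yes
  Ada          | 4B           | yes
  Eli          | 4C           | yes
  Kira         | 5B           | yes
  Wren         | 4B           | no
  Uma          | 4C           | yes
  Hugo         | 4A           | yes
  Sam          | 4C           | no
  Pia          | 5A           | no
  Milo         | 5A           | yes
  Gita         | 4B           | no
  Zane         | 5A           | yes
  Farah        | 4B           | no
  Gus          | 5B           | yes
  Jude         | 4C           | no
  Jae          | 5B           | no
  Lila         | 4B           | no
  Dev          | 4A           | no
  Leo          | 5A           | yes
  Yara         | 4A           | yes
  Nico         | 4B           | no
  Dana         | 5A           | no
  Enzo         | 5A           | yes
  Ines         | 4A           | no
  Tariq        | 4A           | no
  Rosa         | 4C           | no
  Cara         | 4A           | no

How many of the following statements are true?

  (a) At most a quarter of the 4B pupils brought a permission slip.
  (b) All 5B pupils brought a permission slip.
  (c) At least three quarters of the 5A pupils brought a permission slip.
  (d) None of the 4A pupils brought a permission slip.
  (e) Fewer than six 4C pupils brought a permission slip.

2

(a) 4B: |A| = 8, |A ∩ B| = 2; needs |A ∩ B| / |A| ≤ 1/4 — true.
(b) 5B: |A| = 5, |A ∩ B| = 4; needs A ⊆ B, i.e. every element of A is in B (|A ∖ B| = 0) — false.
(c) 5A: |A| = 7, |A ∩ B| = 5; needs |A ∩ B| / |A| ≥ 3/4 — false.
(d) 4A: |A| = 7, |A ∩ B| = 2; needs A ∩ B = ∅ (|A ∩ B| = 0) — false.
(e) 4C: |A| = 7, |A ∩ B| = 4; needs |A ∩ B| < 6 — true.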